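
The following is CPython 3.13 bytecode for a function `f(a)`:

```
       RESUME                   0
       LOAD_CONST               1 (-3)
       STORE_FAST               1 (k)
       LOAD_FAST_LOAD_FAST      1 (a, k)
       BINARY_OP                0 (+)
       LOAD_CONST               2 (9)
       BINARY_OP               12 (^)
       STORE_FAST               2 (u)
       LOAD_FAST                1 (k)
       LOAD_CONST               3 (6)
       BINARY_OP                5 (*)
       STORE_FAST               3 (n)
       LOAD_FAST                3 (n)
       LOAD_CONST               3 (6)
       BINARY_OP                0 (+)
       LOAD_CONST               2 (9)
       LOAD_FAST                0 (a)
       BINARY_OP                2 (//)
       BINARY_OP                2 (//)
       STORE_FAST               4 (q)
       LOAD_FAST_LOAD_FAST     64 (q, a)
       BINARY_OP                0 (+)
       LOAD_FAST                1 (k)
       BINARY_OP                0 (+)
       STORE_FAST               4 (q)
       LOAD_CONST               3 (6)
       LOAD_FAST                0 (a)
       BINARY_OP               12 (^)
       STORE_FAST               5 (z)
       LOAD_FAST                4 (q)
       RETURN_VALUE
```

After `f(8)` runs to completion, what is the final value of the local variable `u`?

LOAD_CONST → push -3. Stack: [-3]
STORE_FAST k → k=-3. Stack: []
LOAD_FAST_LOAD_FAST a,k → push 8,-3. Stack: [8, -3]
BINARY_OP + → 8 + -3 = 5. Stack: [5]
LOAD_CONST → push 9. Stack: [5, 9]
BINARY_OP ^ → 5 ^ 9 = 12. Stack: [12]
STORE_FAST u → u=12. Stack: []
LOAD_FAST k → push -3. Stack: [-3]
LOAD_CONST → push 6. Stack: [-3, 6]
BINARY_OP * → -3 * 6 = -18. Stack: [-18]
STORE_FAST n → n=-18. Stack: []
LOAD_FAST n → push -18. Stack: [-18]
LOAD_CONST → push 6. Stack: [-18, 6]
BINARY_OP + → -18 + 6 = -12. Stack: [-12]
LOAD_CONST → push 9. Stack: [-12, 9]
LOAD_FAST a → push 8. Stack: [-12, 9, 8]
BINARY_OP // → 9 // 8 = 1. Stack: [-12, 1]
BINARY_OP // → -12 // 1 = -12. Stack: [-12]
STORE_FAST q → q=-12. Stack: []
LOAD_FAST_LOAD_FAST q,a → push -12,8. Stack: [-12, 8]
BINARY_OP + → -12 + 8 = -4. Stack: [-4]
LOAD_FAST k → push -3. Stack: [-4, -3]
BINARY_OP + → -4 + -3 = -7. Stack: [-7]
STORE_FAST q → q=-7. Stack: []
LOAD_CONST → push 6. Stack: [6]
LOAD_FAST a → push 8. Stack: [6, 8]
BINARY_OP ^ → 6 ^ 8 = 14. Stack: [14]
STORE_FAST z → z=14. Stack: []
LOAD_FAST q → push -7. Stack: [-7]
RETURN_VALUE → return -7.

12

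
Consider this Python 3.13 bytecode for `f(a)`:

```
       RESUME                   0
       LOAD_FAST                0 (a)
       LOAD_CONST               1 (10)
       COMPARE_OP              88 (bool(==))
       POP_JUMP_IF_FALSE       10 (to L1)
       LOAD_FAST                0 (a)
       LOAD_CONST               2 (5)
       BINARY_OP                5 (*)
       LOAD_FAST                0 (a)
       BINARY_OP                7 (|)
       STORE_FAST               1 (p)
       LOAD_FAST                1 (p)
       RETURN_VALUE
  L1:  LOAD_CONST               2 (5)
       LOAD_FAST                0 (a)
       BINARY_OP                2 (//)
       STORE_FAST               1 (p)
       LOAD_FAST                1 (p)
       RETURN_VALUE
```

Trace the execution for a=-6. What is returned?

LOAD_FAST a → push -6. Stack: [-6]
LOAD_CONST → push 10. Stack: [-6, 10]
COMPARE_OP bool(==) → -6 vs 10 = False. Stack: [False]
POP_JUMP_IF_FALSE → pop False; jump. Stack: []
LOAD_CONST → push 5. Stack: [5]
LOAD_FAST a → push -6. Stack: [5, -6]
BINARY_OP // → 5 // -6 = -1. Stack: [-1]
STORE_FAST p → p=-1. Stack: []
LOAD_FAST p → push -1. Stack: [-1]
RETURN_VALUE → return -1.

-1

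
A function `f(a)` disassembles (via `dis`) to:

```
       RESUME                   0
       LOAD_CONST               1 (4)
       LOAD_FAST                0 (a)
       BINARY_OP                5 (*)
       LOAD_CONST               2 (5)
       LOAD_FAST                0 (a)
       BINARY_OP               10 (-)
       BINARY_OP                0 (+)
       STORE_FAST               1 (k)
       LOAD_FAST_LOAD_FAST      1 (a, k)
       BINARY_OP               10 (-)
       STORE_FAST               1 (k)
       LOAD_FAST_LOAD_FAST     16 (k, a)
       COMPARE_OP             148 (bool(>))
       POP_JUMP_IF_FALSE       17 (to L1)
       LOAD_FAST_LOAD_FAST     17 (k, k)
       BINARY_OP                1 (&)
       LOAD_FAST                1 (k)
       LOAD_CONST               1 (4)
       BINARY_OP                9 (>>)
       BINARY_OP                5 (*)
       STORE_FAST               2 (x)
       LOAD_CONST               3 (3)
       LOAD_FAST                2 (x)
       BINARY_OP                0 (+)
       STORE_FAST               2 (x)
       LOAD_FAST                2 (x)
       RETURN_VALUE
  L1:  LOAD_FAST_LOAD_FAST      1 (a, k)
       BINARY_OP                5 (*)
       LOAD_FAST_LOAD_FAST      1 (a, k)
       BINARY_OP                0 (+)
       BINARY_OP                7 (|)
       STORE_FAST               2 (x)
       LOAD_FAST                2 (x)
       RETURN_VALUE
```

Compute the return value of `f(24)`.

-21

LOAD_CONST → push 4. Stack: [4]
LOAD_FAST a → push 24. Stack: [4, 24]
BINARY_OP * → 4 * 24 = 96. Stack: [96]
LOAD_CONST → push 5. Stack: [96, 5]
LOAD_FAST a → push 24. Stack: [96, 5, 24]
BINARY_OP - → 5 - 24 = -19. Stack: [96, -19]
BINARY_OP + → 96 + -19 = 77. Stack: [77]
STORE_FAST k → k=77. Stack: []
LOAD_FAST_LOAD_FAST a,k → push 24,77. Stack: [24, 77]
BINARY_OP - → 24 - 77 = -53. Stack: [-53]
STORE_FAST k → k=-53. Stack: []
LOAD_FAST_LOAD_FAST k,a → push -53,24. Stack: [-53, 24]
COMPARE_OP bool(>) → -53 vs 24 = False. Stack: [False]
POP_JUMP_IF_FALSE → pop False; jump. Stack: []
LOAD_FAST_LOAD_FAST a,k → push 24,-53. Stack: [24, -53]
BINARY_OP * → 24 * -53 = -1272. Stack: [-1272]
LOAD_FAST_LOAD_FAST a,k → push 24,-53. Stack: [-1272, 24, -53]
BINARY_OP + → 24 + -53 = -29. Stack: [-1272, -29]
BINARY_OP | → -1272 | -29 = -21. Stack: [-21]
STORE_FAST x → x=-21. Stack: []
LOAD_FAST x → push -21. Stack: [-21]
RETURN_VALUE → return -21.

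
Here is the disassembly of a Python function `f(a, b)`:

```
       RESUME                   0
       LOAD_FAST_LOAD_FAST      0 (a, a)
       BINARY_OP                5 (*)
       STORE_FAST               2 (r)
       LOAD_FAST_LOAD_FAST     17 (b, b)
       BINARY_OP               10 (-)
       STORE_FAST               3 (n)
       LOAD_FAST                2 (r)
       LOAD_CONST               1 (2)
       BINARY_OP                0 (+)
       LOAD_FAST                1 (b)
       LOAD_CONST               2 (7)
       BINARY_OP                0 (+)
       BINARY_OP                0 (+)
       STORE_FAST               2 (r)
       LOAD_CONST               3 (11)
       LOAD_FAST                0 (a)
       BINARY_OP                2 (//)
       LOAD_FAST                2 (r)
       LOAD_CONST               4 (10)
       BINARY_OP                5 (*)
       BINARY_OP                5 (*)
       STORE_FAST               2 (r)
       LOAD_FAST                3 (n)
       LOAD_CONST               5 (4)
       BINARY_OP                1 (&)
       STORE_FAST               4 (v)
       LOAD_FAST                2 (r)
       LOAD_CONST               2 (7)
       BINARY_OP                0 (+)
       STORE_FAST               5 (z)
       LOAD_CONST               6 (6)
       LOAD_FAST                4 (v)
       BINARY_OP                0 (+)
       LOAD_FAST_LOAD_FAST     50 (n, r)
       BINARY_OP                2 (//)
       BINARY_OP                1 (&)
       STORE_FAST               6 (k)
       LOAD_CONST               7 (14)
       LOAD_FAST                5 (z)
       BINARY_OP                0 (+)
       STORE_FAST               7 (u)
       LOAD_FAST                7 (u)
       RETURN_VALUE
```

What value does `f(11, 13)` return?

LOAD_FAST_LOAD_FAST a,a → push 11,11. Stack: [11, 11]
BINARY_OP * → 11 * 11 = 121. Stack: [121]
STORE_FAST r → r=121. Stack: []
LOAD_FAST_LOAD_FAST b,b → push 13,13. Stack: [13, 13]
BINARY_OP - → 13 - 13 = 0. Stack: [0]
STORE_FAST n → n=0. Stack: []
LOAD_FAST r → push 121. Stack: [121]
LOAD_CONST → push 2. Stack: [121, 2]
BINARY_OP + → 121 + 2 = 123. Stack: [123]
LOAD_FAST b → push 13. Stack: [123, 13]
LOAD_CONST → push 7. Stack: [123, 13, 7]
BINARY_OP + → 13 + 7 = 20. Stack: [123, 20]
BINARY_OP + → 123 + 20 = 143. Stack: [143]
STORE_FAST r → r=143. Stack: []
LOAD_CONST → push 11. Stack: [11]
LOAD_FAST a → push 11. Stack: [11, 11]
BINARY_OP // → 11 // 11 = 1. Stack: [1]
LOAD_FAST r → push 143. Stack: [1, 143]
LOAD_CONST → push 10. Stack: [1, 143, 10]
BINARY_OP * → 143 * 10 = 1430. Stack: [1, 1430]
BINARY_OP * → 1 * 1430 = 1430. Stack: [1430]
STORE_FAST r → r=1430. Stack: []
LOAD_FAST n → push 0. Stack: [0]
LOAD_CONST → push 4. Stack: [0, 4]
BINARY_OP & → 0 & 4 = 0. Stack: [0]
STORE_FAST v → v=0. Stack: []
LOAD_FAST r → push 1430. Stack: [1430]
LOAD_CONST → push 7. Stack: [1430, 7]
BINARY_OP + → 1430 + 7 = 1437. Stack: [1437]
STORE_FAST z → z=1437. Stack: []
LOAD_CONST → push 6. Stack: [6]
LOAD_FAST v → push 0. Stack: [6, 0]
BINARY_OP + → 6 + 0 = 6. Stack: [6]
LOAD_FAST_LOAD_FAST n,r → push 0,1430. Stack: [6, 0, 1430]
BINARY_OP // → 0 // 1430 = 0. Stack: [6, 0]
BINARY_OP & → 6 & 0 = 0. Stack: [0]
STORE_FAST k → k=0. Stack: []
LOAD_CONST → push 14. Stack: [14]
LOAD_FAST z → push 1437. Stack: [14, 1437]
BINARY_OP + → 14 + 1437 = 1451. Stack: [1451]
STORE_FAST u → u=1451. Stack: []
LOAD_FAST u → push 1451. Stack: [1451]
RETURN_VALUE → return 1451.

1451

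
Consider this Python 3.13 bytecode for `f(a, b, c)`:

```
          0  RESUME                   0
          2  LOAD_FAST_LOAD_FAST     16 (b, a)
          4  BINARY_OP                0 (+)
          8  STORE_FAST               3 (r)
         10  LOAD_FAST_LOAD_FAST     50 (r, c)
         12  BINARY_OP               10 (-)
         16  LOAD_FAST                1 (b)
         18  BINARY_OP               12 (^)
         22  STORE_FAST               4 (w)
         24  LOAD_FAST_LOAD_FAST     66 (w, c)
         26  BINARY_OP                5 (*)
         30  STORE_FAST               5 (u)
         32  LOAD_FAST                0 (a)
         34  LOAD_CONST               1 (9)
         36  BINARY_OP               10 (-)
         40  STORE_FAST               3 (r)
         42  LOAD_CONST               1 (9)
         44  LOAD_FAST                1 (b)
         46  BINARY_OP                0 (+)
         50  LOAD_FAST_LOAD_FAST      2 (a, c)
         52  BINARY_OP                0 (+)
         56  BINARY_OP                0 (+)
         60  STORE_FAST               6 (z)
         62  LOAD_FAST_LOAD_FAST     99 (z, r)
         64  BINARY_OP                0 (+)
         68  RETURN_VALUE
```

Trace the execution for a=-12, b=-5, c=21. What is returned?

LOAD_FAST_LOAD_FAST b,a → push -5,-12. Stack: [-5, -12]
BINARY_OP + → -5 + -12 = -17. Stack: [-17]
STORE_FAST r → r=-17. Stack: []
LOAD_FAST_LOAD_FAST r,c → push -17,21. Stack: [-17, 21]
BINARY_OP - → -17 - 21 = -38. Stack: [-38]
LOAD_FAST b → push -5. Stack: [-38, -5]
BINARY_OP ^ → -38 ^ -5 = 33. Stack: [33]
STORE_FAST w → w=33. Stack: []
LOAD_FAST_LOAD_FAST w,c → push 33,21. Stack: [33, 21]
BINARY_OP * → 33 * 21 = 693. Stack: [693]
STORE_FAST u → u=693. Stack: []
LOAD_FAST a → push -12. Stack: [-12]
LOAD_CONST → push 9. Stack: [-12, 9]
BINARY_OP - → -12 - 9 = -21. Stack: [-21]
STORE_FAST r → r=-21. Stack: []
LOAD_CONST → push 9. Stack: [9]
LOAD_FAST b → push -5. Stack: [9, -5]
BINARY_OP + → 9 + -5 = 4. Stack: [4]
LOAD_FAST_LOAD_FAST a,c → push -12,21. Stack: [4, -12, 21]
BINARY_OP + → -12 + 21 = 9. Stack: [4, 9]
BINARY_OP + → 4 + 9 = 13. Stack: [13]
STORE_FAST z → z=13. Stack: []
LOAD_FAST_LOAD_FAST z,r → push 13,-21. Stack: [13, -21]
BINARY_OP + → 13 + -21 = -8. Stack: [-8]
RETURN_VALUE → return -8.

-8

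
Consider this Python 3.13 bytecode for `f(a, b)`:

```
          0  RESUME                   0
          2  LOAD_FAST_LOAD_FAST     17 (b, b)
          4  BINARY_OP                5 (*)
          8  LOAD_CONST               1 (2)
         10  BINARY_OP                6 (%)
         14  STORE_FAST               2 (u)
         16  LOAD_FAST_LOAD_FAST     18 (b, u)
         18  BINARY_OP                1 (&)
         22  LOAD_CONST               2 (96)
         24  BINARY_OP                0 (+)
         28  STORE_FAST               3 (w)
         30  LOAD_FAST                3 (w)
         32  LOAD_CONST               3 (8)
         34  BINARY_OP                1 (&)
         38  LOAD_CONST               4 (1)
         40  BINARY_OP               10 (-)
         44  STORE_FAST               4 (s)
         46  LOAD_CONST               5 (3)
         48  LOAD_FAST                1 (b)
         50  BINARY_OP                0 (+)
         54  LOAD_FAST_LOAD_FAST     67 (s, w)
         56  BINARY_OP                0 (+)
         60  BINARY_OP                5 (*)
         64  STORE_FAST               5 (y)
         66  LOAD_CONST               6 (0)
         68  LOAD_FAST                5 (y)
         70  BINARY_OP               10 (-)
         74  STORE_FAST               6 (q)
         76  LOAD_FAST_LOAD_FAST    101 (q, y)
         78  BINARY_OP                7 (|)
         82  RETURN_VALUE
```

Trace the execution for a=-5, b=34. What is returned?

LOAD_FAST_LOAD_FAST b,b → push 34,34. Stack: [34, 34]
BINARY_OP * → 34 * 34 = 1156. Stack: [1156]
LOAD_CONST → push 2. Stack: [1156, 2]
BINARY_OP % → 1156 % 2 = 0. Stack: [0]
STORE_FAST u → u=0. Stack: []
LOAD_FAST_LOAD_FAST b,u → push 34,0. Stack: [34, 0]
BINARY_OP & → 34 & 0 = 0. Stack: [0]
LOAD_CONST → push 96. Stack: [0, 96]
BINARY_OP + → 0 + 96 = 96. Stack: [96]
STORE_FAST w → w=96. Stack: []
LOAD_FAST w → push 96. Stack: [96]
LOAD_CONST → push 8. Stack: [96, 8]
BINARY_OP & → 96 & 8 = 0. Stack: [0]
LOAD_CONST → push 1. Stack: [0, 1]
BINARY_OP - → 0 - 1 = -1. Stack: [-1]
STORE_FAST s → s=-1. Stack: []
LOAD_CONST → push 3. Stack: [3]
LOAD_FAST b → push 34. Stack: [3, 34]
BINARY_OP + → 3 + 34 = 37. Stack: [37]
LOAD_FAST_LOAD_FAST s,w → push -1,96. Stack: [37, -1, 96]
BINARY_OP + → -1 + 96 = 95. Stack: [37, 95]
BINARY_OP * → 37 * 95 = 3515. Stack: [3515]
STORE_FAST y → y=3515. Stack: []
LOAD_CONST → push 0. Stack: [0]
LOAD_FAST y → push 3515. Stack: [0, 3515]
BINARY_OP - → 0 - 3515 = -3515. Stack: [-3515]
STORE_FAST q → q=-3515. Stack: []
LOAD_FAST_LOAD_FAST q,y → push -3515,3515. Stack: [-3515, 3515]
BINARY_OP | → -3515 | 3515 = -1. Stack: [-1]
RETURN_VALUE → return -1.

-1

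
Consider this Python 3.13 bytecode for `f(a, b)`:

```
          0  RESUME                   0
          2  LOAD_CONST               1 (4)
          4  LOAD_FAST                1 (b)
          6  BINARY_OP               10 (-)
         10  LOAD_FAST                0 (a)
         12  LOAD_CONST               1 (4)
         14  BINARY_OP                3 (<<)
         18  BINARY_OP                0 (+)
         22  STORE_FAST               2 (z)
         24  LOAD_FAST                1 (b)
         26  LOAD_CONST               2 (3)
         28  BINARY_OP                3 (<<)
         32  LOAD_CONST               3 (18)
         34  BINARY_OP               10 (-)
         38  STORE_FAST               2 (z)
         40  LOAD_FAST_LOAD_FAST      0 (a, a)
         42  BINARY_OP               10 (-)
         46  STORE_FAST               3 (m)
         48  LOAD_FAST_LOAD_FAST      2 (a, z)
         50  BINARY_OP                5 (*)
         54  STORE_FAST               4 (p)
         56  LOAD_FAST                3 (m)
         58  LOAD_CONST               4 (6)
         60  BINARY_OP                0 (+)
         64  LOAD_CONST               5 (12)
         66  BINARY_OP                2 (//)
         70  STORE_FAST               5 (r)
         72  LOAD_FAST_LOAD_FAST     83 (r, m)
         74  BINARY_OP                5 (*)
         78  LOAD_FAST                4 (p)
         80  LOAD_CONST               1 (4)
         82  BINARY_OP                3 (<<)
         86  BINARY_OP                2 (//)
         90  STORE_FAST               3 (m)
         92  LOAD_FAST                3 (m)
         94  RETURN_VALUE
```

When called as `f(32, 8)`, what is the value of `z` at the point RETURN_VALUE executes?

46

LOAD_CONST → push 4. Stack: [4]
LOAD_FAST b → push 8. Stack: [4, 8]
BINARY_OP - → 4 - 8 = -4. Stack: [-4]
LOAD_FAST a → push 32. Stack: [-4, 32]
LOAD_CONST → push 4. Stack: [-4, 32, 4]
BINARY_OP << → 32 << 4 = 512. Stack: [-4, 512]
BINARY_OP + → -4 + 512 = 508. Stack: [508]
STORE_FAST z → z=508. Stack: []
LOAD_FAST b → push 8. Stack: [8]
LOAD_CONST → push 3. Stack: [8, 3]
BINARY_OP << → 8 << 3 = 64. Stack: [64]
LOAD_CONST → push 18. Stack: [64, 18]
BINARY_OP - → 64 - 18 = 46. Stack: [46]
STORE_FAST z → z=46. Stack: []
LOAD_FAST_LOAD_FAST a,a → push 32,32. Stack: [32, 32]
BINARY_OP - → 32 - 32 = 0. Stack: [0]
STORE_FAST m → m=0. Stack: []
LOAD_FAST_LOAD_FAST a,z → push 32,46. Stack: [32, 46]
BINARY_OP * → 32 * 46 = 1472. Stack: [1472]
STORE_FAST p → p=1472. Stack: []
LOAD_FAST m → push 0. Stack: [0]
LOAD_CONST → push 6. Stack: [0, 6]
BINARY_OP + → 0 + 6 = 6. Stack: [6]
LOAD_CONST → push 12. Stack: [6, 12]
BINARY_OP // → 6 // 12 = 0. Stack: [0]
STORE_FAST r → r=0. Stack: []
LOAD_FAST_LOAD_FAST r,m → push 0,0. Stack: [0, 0]
BINARY_OP * → 0 * 0 = 0. Stack: [0]
LOAD_FAST p → push 1472. Stack: [0, 1472]
LOAD_CONST → push 4. Stack: [0, 1472, 4]
BINARY_OP << → 1472 << 4 = 23552. Stack: [0, 23552]
BINARY_OP // → 0 // 23552 = 0. Stack: [0]
STORE_FAST m → m=0. Stack: []
LOAD_FAST m → push 0. Stack: [0]
RETURN_VALUE → return 0.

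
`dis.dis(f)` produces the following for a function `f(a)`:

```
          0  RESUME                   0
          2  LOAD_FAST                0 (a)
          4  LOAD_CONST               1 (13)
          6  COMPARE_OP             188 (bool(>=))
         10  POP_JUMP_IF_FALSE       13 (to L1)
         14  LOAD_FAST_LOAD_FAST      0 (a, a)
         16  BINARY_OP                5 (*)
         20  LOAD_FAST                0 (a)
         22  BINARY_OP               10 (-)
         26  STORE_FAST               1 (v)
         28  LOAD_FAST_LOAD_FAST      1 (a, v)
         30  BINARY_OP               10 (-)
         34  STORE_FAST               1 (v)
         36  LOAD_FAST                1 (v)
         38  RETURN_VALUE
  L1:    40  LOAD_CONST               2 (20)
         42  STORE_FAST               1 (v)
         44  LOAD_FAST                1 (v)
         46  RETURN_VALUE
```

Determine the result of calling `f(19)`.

-323

LOAD_FAST a → push 19. Stack: [19]
LOAD_CONST → push 13. Stack: [19, 13]
COMPARE_OP bool(>=) → 19 vs 13 = True. Stack: [True]
POP_JUMP_IF_FALSE → pop True; no jump. Stack: []
LOAD_FAST_LOAD_FAST a,a → push 19,19. Stack: [19, 19]
BINARY_OP * → 19 * 19 = 361. Stack: [361]
LOAD_FAST a → push 19. Stack: [361, 19]
BINARY_OP - → 361 - 19 = 342. Stack: [342]
STORE_FAST v → v=342. Stack: []
LOAD_FAST_LOAD_FAST a,v → push 19,342. Stack: [19, 342]
BINARY_OP - → 19 - 342 = -323. Stack: [-323]
STORE_FAST v → v=-323. Stack: []
LOAD_FAST v → push -323. Stack: [-323]
RETURN_VALUE → return -323.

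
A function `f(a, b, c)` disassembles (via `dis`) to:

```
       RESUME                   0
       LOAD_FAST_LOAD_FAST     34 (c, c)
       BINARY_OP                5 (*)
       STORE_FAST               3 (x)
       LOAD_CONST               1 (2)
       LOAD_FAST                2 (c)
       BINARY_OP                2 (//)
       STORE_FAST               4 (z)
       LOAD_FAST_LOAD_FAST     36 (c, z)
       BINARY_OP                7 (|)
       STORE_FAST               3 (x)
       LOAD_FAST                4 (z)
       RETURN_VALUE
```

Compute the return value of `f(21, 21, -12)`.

-1

LOAD_FAST_LOAD_FAST c,c → push -12,-12. Stack: [-12, -12]
BINARY_OP * → -12 * -12 = 144. Stack: [144]
STORE_FAST x → x=144. Stack: []
LOAD_CONST → push 2. Stack: [2]
LOAD_FAST c → push -12. Stack: [2, -12]
BINARY_OP // → 2 // -12 = -1. Stack: [-1]
STORE_FAST z → z=-1. Stack: []
LOAD_FAST_LOAD_FAST c,z → push -12,-1. Stack: [-12, -1]
BINARY_OP | → -12 | -1 = -1. Stack: [-1]
STORE_FAST x → x=-1. Stack: []
LOAD_FAST z → push -1. Stack: [-1]
RETURN_VALUE → return -1.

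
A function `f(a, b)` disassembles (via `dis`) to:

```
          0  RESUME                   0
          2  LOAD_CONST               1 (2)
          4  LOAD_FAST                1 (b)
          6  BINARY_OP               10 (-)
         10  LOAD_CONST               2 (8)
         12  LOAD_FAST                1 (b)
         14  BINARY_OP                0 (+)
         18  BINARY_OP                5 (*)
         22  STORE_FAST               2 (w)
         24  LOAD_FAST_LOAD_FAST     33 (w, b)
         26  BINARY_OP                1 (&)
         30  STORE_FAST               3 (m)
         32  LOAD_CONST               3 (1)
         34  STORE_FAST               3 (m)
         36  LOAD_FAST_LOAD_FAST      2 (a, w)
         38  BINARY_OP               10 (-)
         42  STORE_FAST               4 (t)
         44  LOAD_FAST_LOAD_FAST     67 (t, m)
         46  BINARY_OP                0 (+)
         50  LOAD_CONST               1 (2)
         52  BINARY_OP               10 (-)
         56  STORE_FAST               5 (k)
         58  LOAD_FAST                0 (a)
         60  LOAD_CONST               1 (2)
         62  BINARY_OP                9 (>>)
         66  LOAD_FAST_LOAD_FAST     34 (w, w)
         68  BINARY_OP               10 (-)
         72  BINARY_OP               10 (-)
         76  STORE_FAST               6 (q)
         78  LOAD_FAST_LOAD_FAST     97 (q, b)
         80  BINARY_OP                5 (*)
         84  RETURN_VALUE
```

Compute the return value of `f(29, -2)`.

LOAD_CONST → push 2. Stack: [2]
LOAD_FAST b → push -2. Stack: [2, -2]
BINARY_OP - → 2 - -2 = 4. Stack: [4]
LOAD_CONST → push 8. Stack: [4, 8]
LOAD_FAST b → push -2. Stack: [4, 8, -2]
BINARY_OP + → 8 + -2 = 6. Stack: [4, 6]
BINARY_OP * → 4 * 6 = 24. Stack: [24]
STORE_FAST w → w=24. Stack: []
LOAD_FAST_LOAD_FAST w,b → push 24,-2. Stack: [24, -2]
BINARY_OP & → 24 & -2 = 24. Stack: [24]
STORE_FAST m → m=24. Stack: []
LOAD_CONST → push 1. Stack: [1]
STORE_FAST m → m=1. Stack: []
LOAD_FAST_LOAD_FAST a,w → push 29,24. Stack: [29, 24]
BINARY_OP - → 29 - 24 = 5. Stack: [5]
STORE_FAST t → t=5. Stack: []
LOAD_FAST_LOAD_FAST t,m → push 5,1. Stack: [5, 1]
BINARY_OP + → 5 + 1 = 6. Stack: [6]
LOAD_CONST → push 2. Stack: [6, 2]
BINARY_OP - → 6 - 2 = 4. Stack: [4]
STORE_FAST k → k=4. Stack: []
LOAD_FAST a → push 29. Stack: [29]
LOAD_CONST → push 2. Stack: [29, 2]
BINARY_OP >> → 29 >> 2 = 7. Stack: [7]
LOAD_FAST_LOAD_FAST w,w → push 24,24. Stack: [7, 24, 24]
BINARY_OP - → 24 - 24 = 0. Stack: [7, 0]
BINARY_OP - → 7 - 0 = 7. Stack: [7]
STORE_FAST q → q=7. Stack: []
LOAD_FAST_LOAD_FAST q,b → push 7,-2. Stack: [7, -2]
BINARY_OP * → 7 * -2 = -14. Stack: [-14]
RETURN_VALUE → return -14.

-14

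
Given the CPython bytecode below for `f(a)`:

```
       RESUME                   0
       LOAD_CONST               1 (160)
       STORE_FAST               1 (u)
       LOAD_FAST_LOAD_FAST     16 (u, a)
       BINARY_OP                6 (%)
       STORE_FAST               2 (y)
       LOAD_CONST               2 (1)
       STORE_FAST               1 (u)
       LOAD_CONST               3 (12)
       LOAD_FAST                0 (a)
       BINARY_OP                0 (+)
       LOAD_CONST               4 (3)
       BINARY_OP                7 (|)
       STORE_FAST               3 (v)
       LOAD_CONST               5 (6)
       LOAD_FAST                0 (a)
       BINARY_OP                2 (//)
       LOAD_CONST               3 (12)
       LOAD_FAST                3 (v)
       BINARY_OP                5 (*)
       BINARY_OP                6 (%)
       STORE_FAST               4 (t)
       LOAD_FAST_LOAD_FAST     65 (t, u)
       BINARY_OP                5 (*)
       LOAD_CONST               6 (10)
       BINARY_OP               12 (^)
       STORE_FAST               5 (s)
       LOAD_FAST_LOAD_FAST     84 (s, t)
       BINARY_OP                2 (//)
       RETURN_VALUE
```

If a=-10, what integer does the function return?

1

LOAD_CONST → push 160. Stack: [160]
STORE_FAST u → u=160. Stack: []
LOAD_FAST_LOAD_FAST u,a → push 160,-10. Stack: [160, -10]
BINARY_OP % → 160 % -10 = 0. Stack: [0]
STORE_FAST y → y=0. Stack: []
LOAD_CONST → push 1. Stack: [1]
STORE_FAST u → u=1. Stack: []
LOAD_CONST → push 12. Stack: [12]
LOAD_FAST a → push -10. Stack: [12, -10]
BINARY_OP + → 12 + -10 = 2. Stack: [2]
LOAD_CONST → push 3. Stack: [2, 3]
BINARY_OP | → 2 | 3 = 3. Stack: [3]
STORE_FAST v → v=3. Stack: []
LOAD_CONST → push 6. Stack: [6]
LOAD_FAST a → push -10. Stack: [6, -10]
BINARY_OP // → 6 // -10 = -1. Stack: [-1]
LOAD_CONST → push 12. Stack: [-1, 12]
LOAD_FAST v → push 3. Stack: [-1, 12, 3]
BINARY_OP * → 12 * 3 = 36. Stack: [-1, 36]
BINARY_OP % → -1 % 36 = 35. Stack: [35]
STORE_FAST t → t=35. Stack: []
LOAD_FAST_LOAD_FAST t,u → push 35,1. Stack: [35, 1]
BINARY_OP * → 35 * 1 = 35. Stack: [35]
LOAD_CONST → push 10. Stack: [35, 10]
BINARY_OP ^ → 35 ^ 10 = 41. Stack: [41]
STORE_FAST s → s=41. Stack: []
LOAD_FAST_LOAD_FAST s,t → push 41,35. Stack: [41, 35]
BINARY_OP // → 41 // 35 = 1. Stack: [1]
RETURN_VALUE → return 1.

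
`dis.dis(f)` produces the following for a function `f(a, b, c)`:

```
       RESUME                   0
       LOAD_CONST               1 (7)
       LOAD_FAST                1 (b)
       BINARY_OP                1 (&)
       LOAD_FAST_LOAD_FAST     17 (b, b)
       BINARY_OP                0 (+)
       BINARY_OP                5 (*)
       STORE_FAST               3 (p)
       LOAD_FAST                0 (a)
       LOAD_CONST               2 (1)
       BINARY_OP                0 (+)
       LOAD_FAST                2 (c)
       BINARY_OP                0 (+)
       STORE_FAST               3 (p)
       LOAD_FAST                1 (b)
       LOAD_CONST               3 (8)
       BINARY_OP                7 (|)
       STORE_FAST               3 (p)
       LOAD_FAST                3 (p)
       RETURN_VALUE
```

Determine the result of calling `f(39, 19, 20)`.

27

LOAD_CONST → push 7. Stack: [7]
LOAD_FAST b → push 19. Stack: [7, 19]
BINARY_OP & → 7 & 19 = 3. Stack: [3]
LOAD_FAST_LOAD_FAST b,b → push 19,19. Stack: [3, 19, 19]
BINARY_OP + → 19 + 19 = 38. Stack: [3, 38]
BINARY_OP * → 3 * 38 = 114. Stack: [114]
STORE_FAST p → p=114. Stack: []
LOAD_FAST a → push 39. Stack: [39]
LOAD_CONST → push 1. Stack: [39, 1]
BINARY_OP + → 39 + 1 = 40. Stack: [40]
LOAD_FAST c → push 20. Stack: [40, 20]
BINARY_OP + → 40 + 20 = 60. Stack: [60]
STORE_FAST p → p=60. Stack: []
LOAD_FAST b → push 19. Stack: [19]
LOAD_CONST → push 8. Stack: [19, 8]
BINARY_OP | → 19 | 8 = 27. Stack: [27]
STORE_FAST p → p=27. Stack: []
LOAD_FAST p → push 27. Stack: [27]
RETURN_VALUE → return 27.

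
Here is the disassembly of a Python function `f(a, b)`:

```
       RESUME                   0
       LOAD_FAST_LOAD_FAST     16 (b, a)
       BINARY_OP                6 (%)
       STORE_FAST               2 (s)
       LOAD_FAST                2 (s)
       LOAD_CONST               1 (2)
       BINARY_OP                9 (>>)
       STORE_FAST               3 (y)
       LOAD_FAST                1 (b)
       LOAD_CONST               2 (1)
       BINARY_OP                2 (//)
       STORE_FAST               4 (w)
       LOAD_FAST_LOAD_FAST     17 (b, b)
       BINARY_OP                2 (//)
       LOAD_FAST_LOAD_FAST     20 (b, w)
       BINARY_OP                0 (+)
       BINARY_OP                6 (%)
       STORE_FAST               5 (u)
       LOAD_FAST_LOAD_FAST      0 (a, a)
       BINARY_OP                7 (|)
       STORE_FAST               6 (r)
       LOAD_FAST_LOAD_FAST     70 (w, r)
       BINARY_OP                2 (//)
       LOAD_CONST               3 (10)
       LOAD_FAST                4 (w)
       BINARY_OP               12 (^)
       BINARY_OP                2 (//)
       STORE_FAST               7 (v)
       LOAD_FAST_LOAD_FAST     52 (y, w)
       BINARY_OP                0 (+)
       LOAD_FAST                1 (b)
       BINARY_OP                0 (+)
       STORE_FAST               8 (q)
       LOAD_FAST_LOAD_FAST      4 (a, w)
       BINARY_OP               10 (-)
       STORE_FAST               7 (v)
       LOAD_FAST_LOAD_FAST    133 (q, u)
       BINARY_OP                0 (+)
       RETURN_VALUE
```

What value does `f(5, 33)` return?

LOAD_FAST_LOAD_FAST b,a → push 33,5. Stack: [33, 5]
BINARY_OP % → 33 % 5 = 3. Stack: [3]
STORE_FAST s → s=3. Stack: []
LOAD_FAST s → push 3. Stack: [3]
LOAD_CONST → push 2. Stack: [3, 2]
BINARY_OP >> → 3 >> 2 = 0. Stack: [0]
STORE_FAST y → y=0. Stack: []
LOAD_FAST b → push 33. Stack: [33]
LOAD_CONST → push 1. Stack: [33, 1]
BINARY_OP // → 33 // 1 = 33. Stack: [33]
STORE_FAST w → w=33. Stack: []
LOAD_FAST_LOAD_FAST b,b → push 33,33. Stack: [33, 33]
BINARY_OP // → 33 // 33 = 1. Stack: [1]
LOAD_FAST_LOAD_FAST b,w → push 33,33. Stack: [1, 33, 33]
BINARY_OP + → 33 + 33 = 66. Stack: [1, 66]
BINARY_OP % → 1 % 66 = 1. Stack: [1]
STORE_FAST u → u=1. Stack: []
LOAD_FAST_LOAD_FAST a,a → push 5,5. Stack: [5, 5]
BINARY_OP | → 5 | 5 = 5. Stack: [5]
STORE_FAST r → r=5. Stack: []
LOAD_FAST_LOAD_FAST w,r → push 33,5. Stack: [33, 5]
BINARY_OP // → 33 // 5 = 6. Stack: [6]
LOAD_CONST → push 10. Stack: [6, 10]
LOAD_FAST w → push 33. Stack: [6, 10, 33]
BINARY_OP ^ → 10 ^ 33 = 43. Stack: [6, 43]
BINARY_OP // → 6 // 43 = 0. Stack: [0]
STORE_FAST v → v=0. Stack: []
LOAD_FAST_LOAD_FAST y,w → push 0,33. Stack: [0, 33]
BINARY_OP + → 0 + 33 = 33. Stack: [33]
LOAD_FAST b → push 33. Stack: [33, 33]
BINARY_OP + → 33 + 33 = 66. Stack: [66]
STORE_FAST q → q=66. Stack: []
LOAD_FAST_LOAD_FAST a,w → push 5,33. Stack: [5, 33]
BINARY_OP - → 5 - 33 = -28. Stack: [-28]
STORE_FAST v → v=-28. Stack: []
LOAD_FAST_LOAD_FAST q,u → push 66,1. Stack: [66, 1]
BINARY_OP + → 66 + 1 = 67. Stack: [67]
RETURN_VALUE → return 67.

67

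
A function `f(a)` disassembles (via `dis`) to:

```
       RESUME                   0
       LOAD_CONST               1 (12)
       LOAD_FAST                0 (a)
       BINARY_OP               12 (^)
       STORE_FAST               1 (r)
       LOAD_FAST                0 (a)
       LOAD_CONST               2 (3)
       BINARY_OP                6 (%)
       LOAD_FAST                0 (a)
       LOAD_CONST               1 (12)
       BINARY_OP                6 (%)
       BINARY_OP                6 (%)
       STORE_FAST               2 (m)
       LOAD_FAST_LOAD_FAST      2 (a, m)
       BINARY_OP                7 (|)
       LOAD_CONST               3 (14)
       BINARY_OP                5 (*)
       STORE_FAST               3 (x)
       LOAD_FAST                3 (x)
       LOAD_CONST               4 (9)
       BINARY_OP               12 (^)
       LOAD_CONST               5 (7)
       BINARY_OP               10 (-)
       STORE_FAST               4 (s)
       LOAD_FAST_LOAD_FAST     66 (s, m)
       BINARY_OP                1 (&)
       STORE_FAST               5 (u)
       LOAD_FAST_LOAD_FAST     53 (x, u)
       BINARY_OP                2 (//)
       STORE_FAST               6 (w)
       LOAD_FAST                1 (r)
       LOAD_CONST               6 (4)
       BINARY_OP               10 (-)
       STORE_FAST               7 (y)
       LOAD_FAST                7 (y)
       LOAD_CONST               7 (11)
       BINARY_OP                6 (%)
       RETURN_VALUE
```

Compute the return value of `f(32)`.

7

LOAD_CONST → push 12. Stack: [12]
LOAD_FAST a → push 32. Stack: [12, 32]
BINARY_OP ^ → 12 ^ 32 = 44. Stack: [44]
STORE_FAST r → r=44. Stack: []
LOAD_FAST a → push 32. Stack: [32]
LOAD_CONST → push 3. Stack: [32, 3]
BINARY_OP % → 32 % 3 = 2. Stack: [2]
LOAD_FAST a → push 32. Stack: [2, 32]
LOAD_CONST → push 12. Stack: [2, 32, 12]
BINARY_OP % → 32 % 12 = 8. Stack: [2, 8]
BINARY_OP % → 2 % 8 = 2. Stack: [2]
STORE_FAST m → m=2. Stack: []
LOAD_FAST_LOAD_FAST a,m → push 32,2. Stack: [32, 2]
BINARY_OP | → 32 | 2 = 34. Stack: [34]
LOAD_CONST → push 14. Stack: [34, 14]
BINARY_OP * → 34 * 14 = 476. Stack: [476]
STORE_FAST x → x=476. Stack: []
LOAD_FAST x → push 476. Stack: [476]
LOAD_CONST → push 9. Stack: [476, 9]
BINARY_OP ^ → 476 ^ 9 = 469. Stack: [469]
LOAD_CONST → push 7. Stack: [469, 7]
BINARY_OP - → 469 - 7 = 462. Stack: [462]
STORE_FAST s → s=462. Stack: []
LOAD_FAST_LOAD_FAST s,m → push 462,2. Stack: [462, 2]
BINARY_OP & → 462 & 2 = 2. Stack: [2]
STORE_FAST u → u=2. Stack: []
LOAD_FAST_LOAD_FAST x,u → push 476,2. Stack: [476, 2]
BINARY_OP // → 476 // 2 = 238. Stack: [238]
STORE_FAST w → w=238. Stack: []
LOAD_FAST r → push 44. Stack: [44]
LOAD_CONST → push 4. Stack: [44, 4]
BINARY_OP - → 44 - 4 = 40. Stack: [40]
STORE_FAST y → y=40. Stack: []
LOAD_FAST y → push 40. Stack: [40]
LOAD_CONST → push 11. Stack: [40, 11]
BINARY_OP % → 40 % 11 = 7. Stack: [7]
RETURN_VALUE → return 7.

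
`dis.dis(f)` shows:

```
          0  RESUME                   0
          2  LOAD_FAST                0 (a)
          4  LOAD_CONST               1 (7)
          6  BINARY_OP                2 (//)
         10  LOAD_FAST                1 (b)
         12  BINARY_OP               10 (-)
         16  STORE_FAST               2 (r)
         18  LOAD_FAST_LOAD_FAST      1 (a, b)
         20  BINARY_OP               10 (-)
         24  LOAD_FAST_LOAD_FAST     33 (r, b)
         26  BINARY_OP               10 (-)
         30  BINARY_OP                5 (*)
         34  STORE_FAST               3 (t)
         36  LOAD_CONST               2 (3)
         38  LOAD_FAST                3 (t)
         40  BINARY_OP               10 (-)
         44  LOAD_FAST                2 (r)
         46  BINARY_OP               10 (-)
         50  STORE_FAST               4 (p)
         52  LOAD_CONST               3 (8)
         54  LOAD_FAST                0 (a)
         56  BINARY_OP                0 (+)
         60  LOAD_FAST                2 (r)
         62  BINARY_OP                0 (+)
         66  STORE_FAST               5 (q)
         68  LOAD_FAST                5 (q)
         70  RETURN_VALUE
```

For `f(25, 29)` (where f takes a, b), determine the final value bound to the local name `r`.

LOAD_FAST a → push 25. Stack: [25]
LOAD_CONST → push 7. Stack: [25, 7]
BINARY_OP // → 25 // 7 = 3. Stack: [3]
LOAD_FAST b → push 29. Stack: [3, 29]
BINARY_OP - → 3 - 29 = -26. Stack: [-26]
STORE_FAST r → r=-26. Stack: []
LOAD_FAST_LOAD_FAST a,b → push 25,29. Stack: [25, 29]
BINARY_OP - → 25 - 29 = -4. Stack: [-4]
LOAD_FAST_LOAD_FAST r,b → push -26,29. Stack: [-4, -26, 29]
BINARY_OP - → -26 - 29 = -55. Stack: [-4, -55]
BINARY_OP * → -4 * -55 = 220. Stack: [220]
STORE_FAST t → t=220. Stack: []
LOAD_CONST → push 3. Stack: [3]
LOAD_FAST t → push 220. Stack: [3, 220]
BINARY_OP - → 3 - 220 = -217. Stack: [-217]
LOAD_FAST r → push -26. Stack: [-217, -26]
BINARY_OP - → -217 - -26 = -191. Stack: [-191]
STORE_FAST p → p=-191. Stack: []
LOAD_CONST → push 8. Stack: [8]
LOAD_FAST a → push 25. Stack: [8, 25]
BINARY_OP + → 8 + 25 = 33. Stack: [33]
LOAD_FAST r → push -26. Stack: [33, -26]
BINARY_OP + → 33 + -26 = 7. Stack: [7]
STORE_FAST q → q=7. Stack: []
LOAD_FAST q → push 7. Stack: [7]
RETURN_VALUE → return 7.

-26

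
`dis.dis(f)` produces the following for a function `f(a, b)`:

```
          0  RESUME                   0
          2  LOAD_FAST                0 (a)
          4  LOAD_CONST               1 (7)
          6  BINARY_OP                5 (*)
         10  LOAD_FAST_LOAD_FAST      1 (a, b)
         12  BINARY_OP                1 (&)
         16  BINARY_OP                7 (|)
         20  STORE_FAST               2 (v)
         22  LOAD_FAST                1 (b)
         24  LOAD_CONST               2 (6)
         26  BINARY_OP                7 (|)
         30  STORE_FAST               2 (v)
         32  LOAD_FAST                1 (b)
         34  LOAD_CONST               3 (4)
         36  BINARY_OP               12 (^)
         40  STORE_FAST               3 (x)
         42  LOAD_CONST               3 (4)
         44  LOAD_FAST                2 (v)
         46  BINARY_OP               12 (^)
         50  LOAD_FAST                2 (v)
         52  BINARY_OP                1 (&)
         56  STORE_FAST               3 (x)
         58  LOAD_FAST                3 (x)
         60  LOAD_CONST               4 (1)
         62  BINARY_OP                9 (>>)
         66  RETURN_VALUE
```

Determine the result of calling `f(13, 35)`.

17

LOAD_FAST a → push 13. Stack: [13]
LOAD_CONST → push 7. Stack: [13, 7]
BINARY_OP * → 13 * 7 = 91. Stack: [91]
LOAD_FAST_LOAD_FAST a,b → push 13,35. Stack: [91, 13, 35]
BINARY_OP & → 13 & 35 = 1. Stack: [91, 1]
BINARY_OP | → 91 | 1 = 91. Stack: [91]
STORE_FAST v → v=91. Stack: []
LOAD_FAST b → push 35. Stack: [35]
LOAD_CONST → push 6. Stack: [35, 6]
BINARY_OP | → 35 | 6 = 39. Stack: [39]
STORE_FAST v → v=39. Stack: []
LOAD_FAST b → push 35. Stack: [35]
LOAD_CONST → push 4. Stack: [35, 4]
BINARY_OP ^ → 35 ^ 4 = 39. Stack: [39]
STORE_FAST x → x=39. Stack: []
LOAD_CONST → push 4. Stack: [4]
LOAD_FAST v → push 39. Stack: [4, 39]
BINARY_OP ^ → 4 ^ 39 = 35. Stack: [35]
LOAD_FAST v → push 39. Stack: [35, 39]
BINARY_OP & → 35 & 39 = 35. Stack: [35]
STORE_FAST x → x=35. Stack: []
LOAD_FAST x → push 35. Stack: [35]
LOAD_CONST → push 1. Stack: [35, 1]
BINARY_OP >> → 35 >> 1 = 17. Stack: [17]
RETURN_VALUE → return 17.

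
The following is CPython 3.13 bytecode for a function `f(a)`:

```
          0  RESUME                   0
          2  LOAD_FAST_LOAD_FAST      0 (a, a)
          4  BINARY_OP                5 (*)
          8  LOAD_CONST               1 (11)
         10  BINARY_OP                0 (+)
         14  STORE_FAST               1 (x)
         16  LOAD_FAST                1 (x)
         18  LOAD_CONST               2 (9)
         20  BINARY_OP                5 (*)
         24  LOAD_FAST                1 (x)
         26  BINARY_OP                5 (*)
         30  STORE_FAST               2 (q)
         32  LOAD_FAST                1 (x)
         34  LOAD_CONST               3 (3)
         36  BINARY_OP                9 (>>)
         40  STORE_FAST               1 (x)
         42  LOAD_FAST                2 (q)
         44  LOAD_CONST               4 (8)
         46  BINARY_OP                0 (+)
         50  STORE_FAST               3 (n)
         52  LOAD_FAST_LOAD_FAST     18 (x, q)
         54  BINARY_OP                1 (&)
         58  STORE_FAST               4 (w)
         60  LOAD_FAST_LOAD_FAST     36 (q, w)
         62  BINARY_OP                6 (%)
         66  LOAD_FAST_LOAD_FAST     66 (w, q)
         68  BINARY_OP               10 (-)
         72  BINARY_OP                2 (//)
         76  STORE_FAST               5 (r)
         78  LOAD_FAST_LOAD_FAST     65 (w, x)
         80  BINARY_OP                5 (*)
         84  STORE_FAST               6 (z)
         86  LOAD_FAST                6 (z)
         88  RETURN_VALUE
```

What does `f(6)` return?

5

LOAD_FAST_LOAD_FAST a,a → push 6,6. Stack: [6, 6]
BINARY_OP * → 6 * 6 = 36. Stack: [36]
LOAD_CONST → push 11. Stack: [36, 11]
BINARY_OP + → 36 + 11 = 47. Stack: [47]
STORE_FAST x → x=47. Stack: []
LOAD_FAST x → push 47. Stack: [47]
LOAD_CONST → push 9. Stack: [47, 9]
BINARY_OP * → 47 * 9 = 423. Stack: [423]
LOAD_FAST x → push 47. Stack: [423, 47]
BINARY_OP * → 423 * 47 = 19881. Stack: [19881]
STORE_FAST q → q=19881. Stack: []
LOAD_FAST x → push 47. Stack: [47]
LOAD_CONST → push 3. Stack: [47, 3]
BINARY_OP >> → 47 >> 3 = 5. Stack: [5]
STORE_FAST x → x=5. Stack: []
LOAD_FAST q → push 19881. Stack: [19881]
LOAD_CONST → push 8. Stack: [19881, 8]
BINARY_OP + → 19881 + 8 = 19889. Stack: [19889]
STORE_FAST n → n=19889. Stack: []
LOAD_FAST_LOAD_FAST x,q → push 5,19881. Stack: [5, 19881]
BINARY_OP & → 5 & 19881 = 1. Stack: [1]
STORE_FAST w → w=1. Stack: []
LOAD_FAST_LOAD_FAST q,w → push 19881,1. Stack: [19881, 1]
BINARY_OP % → 19881 % 1 = 0. Stack: [0]
LOAD_FAST_LOAD_FAST w,q → push 1,19881. Stack: [0, 1, 19881]
BINARY_OP - → 1 - 19881 = -19880. Stack: [0, -19880]
BINARY_OP // → 0 // -19880 = 0. Stack: [0]
STORE_FAST r → r=0. Stack: []
LOAD_FAST_LOAD_FAST w,x → push 1,5. Stack: [1, 5]
BINARY_OP * → 1 * 5 = 5. Stack: [5]
STORE_FAST z → z=5. Stack: []
LOAD_FAST z → push 5. Stack: [5]
RETURN_VALUE → return 5.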